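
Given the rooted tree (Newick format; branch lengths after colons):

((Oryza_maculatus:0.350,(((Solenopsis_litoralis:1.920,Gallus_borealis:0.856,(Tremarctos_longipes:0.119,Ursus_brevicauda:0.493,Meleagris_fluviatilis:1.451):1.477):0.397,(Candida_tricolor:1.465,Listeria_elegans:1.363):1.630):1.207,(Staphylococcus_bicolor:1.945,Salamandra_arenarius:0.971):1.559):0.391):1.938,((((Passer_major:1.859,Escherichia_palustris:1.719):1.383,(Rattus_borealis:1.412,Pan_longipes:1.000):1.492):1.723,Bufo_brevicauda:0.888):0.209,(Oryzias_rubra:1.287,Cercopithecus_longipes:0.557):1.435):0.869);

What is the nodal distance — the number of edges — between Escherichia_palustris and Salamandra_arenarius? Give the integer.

The MRCA of Escherichia_palustris and Salamandra_arenarius is the root of the tree.
From Escherichia_palustris up to that node: 5 branches. From Salamandra_arenarius up to the same node: 4 branches. Total: 5 + 4 = 9.

9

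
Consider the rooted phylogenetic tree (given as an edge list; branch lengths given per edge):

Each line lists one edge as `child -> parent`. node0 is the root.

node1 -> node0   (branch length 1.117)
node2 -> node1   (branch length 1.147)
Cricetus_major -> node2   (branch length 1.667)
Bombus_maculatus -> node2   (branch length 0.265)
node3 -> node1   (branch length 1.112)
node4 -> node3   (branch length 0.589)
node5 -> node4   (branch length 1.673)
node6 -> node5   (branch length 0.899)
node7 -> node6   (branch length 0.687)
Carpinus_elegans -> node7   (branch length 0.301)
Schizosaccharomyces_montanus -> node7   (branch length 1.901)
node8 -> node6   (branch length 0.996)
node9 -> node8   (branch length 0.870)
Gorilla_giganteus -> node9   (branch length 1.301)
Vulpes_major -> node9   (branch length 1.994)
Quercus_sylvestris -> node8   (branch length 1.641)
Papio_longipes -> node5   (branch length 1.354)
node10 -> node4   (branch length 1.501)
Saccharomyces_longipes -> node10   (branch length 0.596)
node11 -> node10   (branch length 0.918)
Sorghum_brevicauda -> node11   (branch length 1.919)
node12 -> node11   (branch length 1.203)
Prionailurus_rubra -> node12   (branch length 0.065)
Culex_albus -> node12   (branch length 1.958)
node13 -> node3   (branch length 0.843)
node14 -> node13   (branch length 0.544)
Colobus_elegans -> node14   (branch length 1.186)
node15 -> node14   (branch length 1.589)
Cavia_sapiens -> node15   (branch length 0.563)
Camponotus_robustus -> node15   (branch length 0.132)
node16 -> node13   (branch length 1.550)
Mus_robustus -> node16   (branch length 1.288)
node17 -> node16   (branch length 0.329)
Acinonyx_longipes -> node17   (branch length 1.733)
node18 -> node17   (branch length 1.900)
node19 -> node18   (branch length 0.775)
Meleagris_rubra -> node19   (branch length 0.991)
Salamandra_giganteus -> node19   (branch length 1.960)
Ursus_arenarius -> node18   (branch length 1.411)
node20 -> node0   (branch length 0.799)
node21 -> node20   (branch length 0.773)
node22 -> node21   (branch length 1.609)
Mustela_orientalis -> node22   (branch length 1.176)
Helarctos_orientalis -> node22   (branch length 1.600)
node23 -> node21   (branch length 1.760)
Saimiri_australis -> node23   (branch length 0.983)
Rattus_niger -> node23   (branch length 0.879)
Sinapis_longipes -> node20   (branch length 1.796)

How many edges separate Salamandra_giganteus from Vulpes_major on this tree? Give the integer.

12

The MRCA of Salamandra_giganteus and Vulpes_major is the node subtending (((((Carpinus_elegans,Schizosaccharomyces_montanus),((Gorilla_giganteus,Vulpes_major),Quercus_sylvestris)),Papio_longipes),(Saccharomyces_longipes,(Sorghum_brevicauda,(Prionailurus_rubra,Culex_albus)))),((Colobus_elegans,(Cavia_sapiens,Camponotus_robustus)),(Mus_robustus,(Acinonyx_longipes,((Meleagris_rubra,Salamandra_giganteus),Ursus_arenarius))))).
From Salamandra_giganteus up to that node: 6 branches. From Vulpes_major up to the same node: 6 branches. Total: 6 + 6 = 12.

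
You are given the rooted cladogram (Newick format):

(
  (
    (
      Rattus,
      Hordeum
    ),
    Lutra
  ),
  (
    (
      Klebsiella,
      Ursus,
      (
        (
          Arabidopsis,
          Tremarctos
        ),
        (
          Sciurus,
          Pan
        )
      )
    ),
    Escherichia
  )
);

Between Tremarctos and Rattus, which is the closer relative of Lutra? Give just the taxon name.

The MRCA of Lutra and Rattus subtends ((Rattus,Hordeum),Lutra) (3 taxa).
The MRCA of Lutra and Tremarctos is the root, subtending the entire tree (10 taxa).
The first is nested inside the second, so Lutra shares a more recent common ancestor with Rattus.

Rattus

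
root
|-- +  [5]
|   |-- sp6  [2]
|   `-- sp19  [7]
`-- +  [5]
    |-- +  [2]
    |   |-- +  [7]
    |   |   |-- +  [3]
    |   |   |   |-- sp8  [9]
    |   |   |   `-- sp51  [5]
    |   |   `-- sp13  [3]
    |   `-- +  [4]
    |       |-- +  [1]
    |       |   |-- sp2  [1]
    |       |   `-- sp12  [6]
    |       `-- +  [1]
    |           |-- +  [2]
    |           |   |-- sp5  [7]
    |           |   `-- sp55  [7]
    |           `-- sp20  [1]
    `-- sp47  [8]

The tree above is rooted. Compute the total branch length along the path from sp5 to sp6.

The path runs sp5 → … → MRCA → … → sp6; the MRCA is the root of the tree.
Branch lengths along that path: 7 + 2 + 1 + 4 + 2 + 5 + 5 + 2 = 28.

28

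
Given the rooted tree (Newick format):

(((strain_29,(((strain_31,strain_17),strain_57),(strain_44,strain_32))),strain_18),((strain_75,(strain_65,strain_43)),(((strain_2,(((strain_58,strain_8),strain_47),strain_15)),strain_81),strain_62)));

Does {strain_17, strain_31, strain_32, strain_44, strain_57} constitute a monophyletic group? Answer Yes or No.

Yes

The most recent common ancestor of these taxa subtends (((strain_31,strain_17),strain_57),(strain_44,strain_32)).
That clade has exactly 5 tips — every listed taxon and nothing else — so the group is monophyletic.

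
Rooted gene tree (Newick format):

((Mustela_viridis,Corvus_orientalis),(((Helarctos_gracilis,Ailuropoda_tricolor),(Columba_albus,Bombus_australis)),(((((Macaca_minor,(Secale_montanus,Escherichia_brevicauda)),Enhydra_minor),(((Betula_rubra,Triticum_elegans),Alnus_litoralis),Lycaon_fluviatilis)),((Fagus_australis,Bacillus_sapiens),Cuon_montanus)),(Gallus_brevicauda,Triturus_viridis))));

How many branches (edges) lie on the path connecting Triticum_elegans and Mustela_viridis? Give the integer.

The MRCA of Triticum_elegans and Mustela_viridis is the root of the tree.
From Triticum_elegans up to that node: 8 branches. From Mustela_viridis up to the same node: 2 branches. Total: 8 + 2 = 10.

10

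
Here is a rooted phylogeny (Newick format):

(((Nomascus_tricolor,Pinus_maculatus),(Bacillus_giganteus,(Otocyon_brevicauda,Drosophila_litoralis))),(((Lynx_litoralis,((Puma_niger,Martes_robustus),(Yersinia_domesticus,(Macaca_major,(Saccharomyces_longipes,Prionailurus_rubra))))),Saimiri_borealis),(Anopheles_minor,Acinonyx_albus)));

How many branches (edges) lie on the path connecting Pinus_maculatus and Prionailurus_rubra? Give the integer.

11

The MRCA of Pinus_maculatus and Prionailurus_rubra is the root of the tree.
From Pinus_maculatus up to that node: 3 branches. From Prionailurus_rubra up to the same node: 8 branches. Total: 3 + 8 = 11.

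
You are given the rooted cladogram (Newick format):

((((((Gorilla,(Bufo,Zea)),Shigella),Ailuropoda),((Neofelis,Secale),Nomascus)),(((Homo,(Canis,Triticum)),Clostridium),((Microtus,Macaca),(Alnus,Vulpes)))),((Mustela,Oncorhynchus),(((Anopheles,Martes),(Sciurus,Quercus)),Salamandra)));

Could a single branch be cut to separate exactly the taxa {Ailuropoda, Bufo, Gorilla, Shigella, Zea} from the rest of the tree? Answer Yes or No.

The most recent common ancestor of these taxa subtends (((Gorilla,(Bufo,Zea)),Shigella),Ailuropoda).
That clade has exactly 5 tips — every listed taxon and nothing else — so the group is monophyletic.

Yes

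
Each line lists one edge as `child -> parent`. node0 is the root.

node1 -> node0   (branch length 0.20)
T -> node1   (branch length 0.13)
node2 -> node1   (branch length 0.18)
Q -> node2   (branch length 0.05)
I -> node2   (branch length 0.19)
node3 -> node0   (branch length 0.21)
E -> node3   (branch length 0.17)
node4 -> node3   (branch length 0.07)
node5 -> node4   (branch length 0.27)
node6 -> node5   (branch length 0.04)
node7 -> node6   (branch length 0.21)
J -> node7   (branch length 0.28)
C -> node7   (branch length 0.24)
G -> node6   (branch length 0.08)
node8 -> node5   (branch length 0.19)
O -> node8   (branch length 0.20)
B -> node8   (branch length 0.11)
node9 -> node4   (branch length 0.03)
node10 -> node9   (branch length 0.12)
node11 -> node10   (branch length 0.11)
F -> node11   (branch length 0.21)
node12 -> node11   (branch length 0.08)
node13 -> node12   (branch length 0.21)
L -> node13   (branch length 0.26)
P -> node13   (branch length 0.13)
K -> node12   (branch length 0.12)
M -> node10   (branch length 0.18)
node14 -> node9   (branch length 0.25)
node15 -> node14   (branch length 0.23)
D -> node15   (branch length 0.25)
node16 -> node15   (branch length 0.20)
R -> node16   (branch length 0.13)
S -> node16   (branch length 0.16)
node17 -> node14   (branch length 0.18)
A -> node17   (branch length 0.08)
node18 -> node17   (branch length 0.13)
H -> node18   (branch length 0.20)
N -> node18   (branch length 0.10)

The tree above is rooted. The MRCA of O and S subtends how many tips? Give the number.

16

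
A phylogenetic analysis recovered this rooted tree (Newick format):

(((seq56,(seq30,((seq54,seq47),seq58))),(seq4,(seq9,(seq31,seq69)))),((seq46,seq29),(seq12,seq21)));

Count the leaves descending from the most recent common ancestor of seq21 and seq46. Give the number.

The MRCA of seq21 and seq46 is the node subtending ((seq46,seq29),(seq12,seq21)).
That clade contains 4 terminal taxa: seq12, seq21, seq29, seq46.

4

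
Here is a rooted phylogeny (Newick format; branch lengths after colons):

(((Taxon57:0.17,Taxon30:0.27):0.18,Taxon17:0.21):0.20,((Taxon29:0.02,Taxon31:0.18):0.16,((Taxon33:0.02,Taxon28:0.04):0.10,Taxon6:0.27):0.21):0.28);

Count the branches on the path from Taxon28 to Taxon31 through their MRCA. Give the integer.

5

The MRCA of Taxon28 and Taxon31 is the node subtending ((Taxon29,Taxon31),((Taxon33,Taxon28),Taxon6)).
From Taxon28 up to that node: 3 branches. From Taxon31 up to the same node: 2 branches. Total: 3 + 2 = 5.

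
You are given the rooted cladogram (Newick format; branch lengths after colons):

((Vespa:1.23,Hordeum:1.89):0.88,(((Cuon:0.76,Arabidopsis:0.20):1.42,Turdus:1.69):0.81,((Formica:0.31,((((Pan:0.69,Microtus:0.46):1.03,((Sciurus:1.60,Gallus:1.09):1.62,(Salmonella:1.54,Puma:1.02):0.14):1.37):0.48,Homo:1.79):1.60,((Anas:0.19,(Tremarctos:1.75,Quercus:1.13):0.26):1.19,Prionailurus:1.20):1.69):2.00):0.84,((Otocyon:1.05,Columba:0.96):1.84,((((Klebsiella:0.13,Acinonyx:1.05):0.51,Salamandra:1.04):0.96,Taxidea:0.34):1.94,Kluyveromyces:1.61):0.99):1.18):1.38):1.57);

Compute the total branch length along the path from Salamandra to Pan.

12.75

The path runs Salamandra → … → MRCA → … → Pan; the MRCA is the node subtending ((Formica,((((Pan,Microtus),((Sciurus,Gallus),(Salmonella,Puma))),Homo),((Anas,(Tremarctos,Quercus)),Prionailurus))),((Otocyon,Columba),((((Klebsiella,Acinonyx),Salamandra),Taxidea),Kluyveromyces))).
Branch lengths along that path: 1.04 + 0.96 + 1.94 + 0.99 + 1.18 + 0.84 + 2.00 + 1.60 + 0.48 + 1.03 + 0.69 = 12.75.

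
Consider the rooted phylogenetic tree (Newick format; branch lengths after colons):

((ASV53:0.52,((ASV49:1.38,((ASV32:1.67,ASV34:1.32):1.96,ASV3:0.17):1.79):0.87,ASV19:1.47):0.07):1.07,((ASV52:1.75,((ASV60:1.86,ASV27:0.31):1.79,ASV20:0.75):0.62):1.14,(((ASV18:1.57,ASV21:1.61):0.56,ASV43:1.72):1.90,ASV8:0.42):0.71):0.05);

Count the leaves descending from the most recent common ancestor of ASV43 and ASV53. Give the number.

14

The MRCA of ASV43 and ASV53 is the root, so the clade is the entire tree.
That clade contains 14 terminal taxa: ASV18, ASV19, ASV20, ASV21, ASV27, ASV3, ASV32, ASV34, ASV43, ASV49, ASV52, ASV53, ASV60, ASV8.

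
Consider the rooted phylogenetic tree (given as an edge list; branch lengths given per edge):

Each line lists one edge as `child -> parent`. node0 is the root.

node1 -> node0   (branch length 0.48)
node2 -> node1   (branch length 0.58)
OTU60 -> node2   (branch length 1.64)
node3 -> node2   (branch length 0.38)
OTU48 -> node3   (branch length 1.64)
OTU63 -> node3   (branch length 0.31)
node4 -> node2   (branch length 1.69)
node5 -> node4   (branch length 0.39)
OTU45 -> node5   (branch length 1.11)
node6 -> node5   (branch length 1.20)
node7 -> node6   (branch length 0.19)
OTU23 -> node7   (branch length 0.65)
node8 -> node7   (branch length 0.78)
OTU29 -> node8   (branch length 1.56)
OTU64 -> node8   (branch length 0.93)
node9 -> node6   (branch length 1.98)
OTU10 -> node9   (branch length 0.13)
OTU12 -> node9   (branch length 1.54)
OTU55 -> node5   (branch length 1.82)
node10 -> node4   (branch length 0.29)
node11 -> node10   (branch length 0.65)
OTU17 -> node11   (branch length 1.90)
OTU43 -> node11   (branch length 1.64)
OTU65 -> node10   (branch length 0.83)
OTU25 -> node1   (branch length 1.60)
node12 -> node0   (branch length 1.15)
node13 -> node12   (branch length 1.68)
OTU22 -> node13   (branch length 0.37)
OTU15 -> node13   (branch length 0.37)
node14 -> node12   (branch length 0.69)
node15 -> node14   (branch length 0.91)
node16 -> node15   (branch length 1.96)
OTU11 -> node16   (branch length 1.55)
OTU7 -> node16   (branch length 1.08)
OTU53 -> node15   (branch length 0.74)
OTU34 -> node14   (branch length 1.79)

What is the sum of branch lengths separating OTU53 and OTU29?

The path runs OTU53 → … → MRCA → … → OTU29; the MRCA is the root of the tree.
Branch lengths along that path: 0.74 + 0.91 + 0.69 + 1.15 + 0.48 + 0.58 + 1.69 + 0.39 + 1.20 + 0.19 + 0.78 + 1.56 = 10.36.

10.36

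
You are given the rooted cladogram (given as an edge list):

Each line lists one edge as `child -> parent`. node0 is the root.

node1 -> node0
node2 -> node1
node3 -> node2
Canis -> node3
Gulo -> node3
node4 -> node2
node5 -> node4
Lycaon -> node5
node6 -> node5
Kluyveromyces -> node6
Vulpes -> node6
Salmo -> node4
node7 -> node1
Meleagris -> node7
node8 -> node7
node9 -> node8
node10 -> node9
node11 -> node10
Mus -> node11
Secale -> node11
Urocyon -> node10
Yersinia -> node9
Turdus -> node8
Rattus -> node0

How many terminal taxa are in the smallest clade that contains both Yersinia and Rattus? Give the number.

The MRCA of Yersinia and Rattus is the root, so the clade is the entire tree.
That clade contains 13 terminal taxa: Canis, Gulo, Kluyveromyces, Lycaon, Meleagris, Mus, Rattus, Salmo, Secale, Turdus, Urocyon, Vulpes, Yersinia.

13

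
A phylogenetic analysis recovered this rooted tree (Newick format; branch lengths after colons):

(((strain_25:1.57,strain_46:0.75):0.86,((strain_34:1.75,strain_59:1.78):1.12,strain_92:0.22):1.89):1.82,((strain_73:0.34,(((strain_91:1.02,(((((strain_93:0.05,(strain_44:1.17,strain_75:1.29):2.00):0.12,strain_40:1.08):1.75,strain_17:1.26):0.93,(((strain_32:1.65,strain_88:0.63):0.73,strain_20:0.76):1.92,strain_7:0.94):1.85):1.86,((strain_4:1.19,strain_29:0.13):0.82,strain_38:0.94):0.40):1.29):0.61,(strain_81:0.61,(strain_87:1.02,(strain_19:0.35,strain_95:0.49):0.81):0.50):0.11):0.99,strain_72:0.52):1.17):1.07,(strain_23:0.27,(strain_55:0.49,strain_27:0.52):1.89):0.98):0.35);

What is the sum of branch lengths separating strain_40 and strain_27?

The path runs strain_40 → … → MRCA → … → strain_27; the MRCA is the node subtending ((strain_73,(((strain_91,(((((strain_93,(strain_44,strain_75)),strain_40),strain_17),(((strain_32,strain_88),strain_20),strain_7)),((strain_4,strain_29),strain_38))),(strain_81,(strain_87,(strain_19,strain_95)))),strain_72)),(strain_23,(strain_55,strain_27))).
Branch lengths along that path: 1.08 + 1.75 + 0.93 + 1.86 + 1.29 + 0.61 + 0.99 + 1.17 + 1.07 + 0.98 + 1.89 + 0.52 = 14.14.

14.14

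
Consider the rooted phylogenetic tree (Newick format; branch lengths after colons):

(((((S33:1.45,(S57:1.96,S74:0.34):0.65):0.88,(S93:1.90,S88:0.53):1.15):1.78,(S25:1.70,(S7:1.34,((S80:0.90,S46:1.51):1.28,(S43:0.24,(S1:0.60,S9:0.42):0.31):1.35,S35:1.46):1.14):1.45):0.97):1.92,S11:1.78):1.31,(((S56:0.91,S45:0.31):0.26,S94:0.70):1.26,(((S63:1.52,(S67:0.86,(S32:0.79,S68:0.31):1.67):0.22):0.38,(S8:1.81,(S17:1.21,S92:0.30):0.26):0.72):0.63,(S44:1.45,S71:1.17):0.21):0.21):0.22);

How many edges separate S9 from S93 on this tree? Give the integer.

9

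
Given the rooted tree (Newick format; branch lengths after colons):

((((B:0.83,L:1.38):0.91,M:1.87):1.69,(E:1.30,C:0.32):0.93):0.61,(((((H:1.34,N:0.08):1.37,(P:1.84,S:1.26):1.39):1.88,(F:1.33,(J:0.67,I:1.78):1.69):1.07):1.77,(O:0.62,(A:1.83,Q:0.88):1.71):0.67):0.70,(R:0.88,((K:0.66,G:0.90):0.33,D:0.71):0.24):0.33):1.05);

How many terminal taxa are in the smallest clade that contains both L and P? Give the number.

The MRCA of L and P is the root, so the clade is the entire tree.
That clade contains 19 terminal taxa: A, B, C, D, E, F, G, H, I, J, K, L, M, N, O, P, Q, R, S.

19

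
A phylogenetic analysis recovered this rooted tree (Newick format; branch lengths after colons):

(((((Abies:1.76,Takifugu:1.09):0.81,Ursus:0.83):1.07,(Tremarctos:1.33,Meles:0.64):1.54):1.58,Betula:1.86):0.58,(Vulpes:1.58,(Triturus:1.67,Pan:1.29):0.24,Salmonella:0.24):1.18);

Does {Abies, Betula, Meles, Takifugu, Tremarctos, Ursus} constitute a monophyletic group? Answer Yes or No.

Yes

The most recent common ancestor of these taxa subtends ((((Abies,Takifugu),Ursus),(Tremarctos,Meles)),Betula).
That clade has exactly 6 tips — every listed taxon and nothing else — so the group is monophyletic.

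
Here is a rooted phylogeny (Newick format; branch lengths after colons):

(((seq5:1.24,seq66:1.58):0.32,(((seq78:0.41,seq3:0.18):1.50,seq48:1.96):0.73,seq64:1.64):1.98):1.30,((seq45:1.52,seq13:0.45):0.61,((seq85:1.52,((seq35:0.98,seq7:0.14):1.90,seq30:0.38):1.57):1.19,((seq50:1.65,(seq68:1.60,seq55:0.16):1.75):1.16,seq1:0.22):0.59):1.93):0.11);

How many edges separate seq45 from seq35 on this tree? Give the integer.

The MRCA of seq45 and seq35 is the node subtending ((seq45,seq13),((seq85,((seq35,seq7),seq30)),((seq50,(seq68,seq55)),seq1))).
From seq45 up to that node: 2 branches. From seq35 up to the same node: 5 branches. Total: 2 + 5 = 7.

7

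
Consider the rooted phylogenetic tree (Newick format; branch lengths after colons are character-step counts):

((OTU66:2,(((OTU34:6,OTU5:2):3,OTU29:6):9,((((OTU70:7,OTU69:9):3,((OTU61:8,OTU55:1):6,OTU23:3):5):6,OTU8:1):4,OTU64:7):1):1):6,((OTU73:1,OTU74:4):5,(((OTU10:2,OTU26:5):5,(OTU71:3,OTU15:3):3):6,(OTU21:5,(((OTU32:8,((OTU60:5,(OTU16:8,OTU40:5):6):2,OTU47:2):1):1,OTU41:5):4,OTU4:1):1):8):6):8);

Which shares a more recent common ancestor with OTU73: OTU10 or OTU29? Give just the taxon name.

OTU10

The MRCA of OTU73 and OTU10 subtends ((OTU73,OTU74),(((OTU10,OTU26),(OTU71,OTU15)),(OTU21,(((OTU32,((OTU60,(OTU16,OTU40)),OTU47)),OTU41),OTU4)))) (14 taxa).
The MRCA of OTU73 and OTU29 is the root, subtending the entire tree (25 taxa).
The first is nested inside the second, so OTU73 shares a more recent common ancestor with OTU10.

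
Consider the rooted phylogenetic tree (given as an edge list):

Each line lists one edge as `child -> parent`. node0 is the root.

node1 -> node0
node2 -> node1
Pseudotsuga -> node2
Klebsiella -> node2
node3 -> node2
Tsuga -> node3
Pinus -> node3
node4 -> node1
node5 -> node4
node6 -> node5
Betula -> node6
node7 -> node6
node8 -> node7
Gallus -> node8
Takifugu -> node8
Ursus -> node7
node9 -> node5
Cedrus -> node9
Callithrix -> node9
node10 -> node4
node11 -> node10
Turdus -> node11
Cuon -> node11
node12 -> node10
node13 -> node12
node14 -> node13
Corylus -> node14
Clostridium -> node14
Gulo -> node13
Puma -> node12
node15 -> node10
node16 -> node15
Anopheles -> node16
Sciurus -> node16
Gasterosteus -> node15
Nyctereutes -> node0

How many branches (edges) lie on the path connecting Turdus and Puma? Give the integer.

The MRCA of Turdus and Puma is the node subtending ((Turdus,Cuon),(((Corylus,Clostridium),Gulo),Puma),((Anopheles,Sciurus),Gasterosteus)).
From Turdus up to that node: 2 branches. From Puma up to the same node: 2 branches. Total: 2 + 2 = 4.

4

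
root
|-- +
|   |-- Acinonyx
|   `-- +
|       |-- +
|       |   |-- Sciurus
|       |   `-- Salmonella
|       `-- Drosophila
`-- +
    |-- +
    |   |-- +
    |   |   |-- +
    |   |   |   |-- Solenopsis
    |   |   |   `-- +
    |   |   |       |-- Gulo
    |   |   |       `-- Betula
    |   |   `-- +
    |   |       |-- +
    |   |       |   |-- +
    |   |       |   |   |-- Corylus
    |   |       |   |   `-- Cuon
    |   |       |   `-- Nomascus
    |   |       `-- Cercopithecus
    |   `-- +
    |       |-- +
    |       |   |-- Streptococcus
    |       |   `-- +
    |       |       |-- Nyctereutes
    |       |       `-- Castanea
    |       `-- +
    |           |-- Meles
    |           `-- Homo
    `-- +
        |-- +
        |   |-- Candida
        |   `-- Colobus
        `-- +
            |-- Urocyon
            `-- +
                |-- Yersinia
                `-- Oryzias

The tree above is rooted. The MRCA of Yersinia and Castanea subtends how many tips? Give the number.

17

The MRCA of Yersinia and Castanea is the node subtending ((((Solenopsis,(Gulo,Betula)),(((Corylus,Cuon),Nomascus),Cercopithecus)),((Streptococcus,(Nyctereutes,Castanea)),(Meles,Homo))),((Candida,Colobus),(Urocyon,(Yersinia,Oryzias)))).
That clade contains 17 terminal taxa: Betula, Candida, Castanea, Cercopithecus, Colobus, Corylus, Cuon, Gulo, Homo, Meles, Nomascus, Nyctereutes, Oryzias, Solenopsis, Streptococcus, Urocyon, Yersinia.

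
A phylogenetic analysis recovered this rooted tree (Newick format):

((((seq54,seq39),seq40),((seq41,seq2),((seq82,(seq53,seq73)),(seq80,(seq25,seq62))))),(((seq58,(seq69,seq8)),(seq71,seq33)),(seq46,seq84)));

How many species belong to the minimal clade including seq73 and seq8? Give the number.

The MRCA of seq73 and seq8 is the root, so the clade is the entire tree.
That clade contains 18 terminal taxa: seq2, seq25, seq33, seq39, seq40, seq41, seq46, seq53, seq54, seq58, seq62, seq69, seq71, seq73, seq8, seq80, seq82, seq84.

18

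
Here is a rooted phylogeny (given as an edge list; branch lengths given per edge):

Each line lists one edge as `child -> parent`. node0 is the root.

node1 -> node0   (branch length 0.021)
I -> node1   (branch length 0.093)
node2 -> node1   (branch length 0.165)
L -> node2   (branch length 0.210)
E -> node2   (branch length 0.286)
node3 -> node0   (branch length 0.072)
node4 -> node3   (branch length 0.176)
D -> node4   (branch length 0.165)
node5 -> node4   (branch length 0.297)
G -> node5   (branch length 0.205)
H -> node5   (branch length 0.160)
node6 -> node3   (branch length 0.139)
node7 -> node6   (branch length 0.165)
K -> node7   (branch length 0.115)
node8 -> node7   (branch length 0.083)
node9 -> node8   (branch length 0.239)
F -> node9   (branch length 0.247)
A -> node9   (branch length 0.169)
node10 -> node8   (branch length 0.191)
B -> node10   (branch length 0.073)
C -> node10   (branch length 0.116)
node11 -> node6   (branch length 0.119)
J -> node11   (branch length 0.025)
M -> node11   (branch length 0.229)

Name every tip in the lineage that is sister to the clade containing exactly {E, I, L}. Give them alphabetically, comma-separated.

The clade containing exactly {E, I, L} attaches directly to the root of the tree.
The other lineage descending from that same node — the sister group — is ((D,(G,H)),((K,((F,A),(B,C))),(J,M))); its 10 tips in alphabetical order are the answer.

A, B, C, D, F, G, H, J, K, M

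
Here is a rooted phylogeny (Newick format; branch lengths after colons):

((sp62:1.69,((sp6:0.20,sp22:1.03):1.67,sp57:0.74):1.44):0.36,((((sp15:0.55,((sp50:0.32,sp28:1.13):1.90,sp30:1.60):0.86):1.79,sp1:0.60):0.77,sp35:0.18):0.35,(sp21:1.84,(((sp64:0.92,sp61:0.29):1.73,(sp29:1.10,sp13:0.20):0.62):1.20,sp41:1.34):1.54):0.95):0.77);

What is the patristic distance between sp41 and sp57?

The path runs sp41 → … → MRCA → … → sp57; the MRCA is the root of the tree.
Branch lengths along that path: 1.34 + 1.54 + 0.95 + 0.77 + 0.36 + 1.44 + 0.74 = 7.14.

7.14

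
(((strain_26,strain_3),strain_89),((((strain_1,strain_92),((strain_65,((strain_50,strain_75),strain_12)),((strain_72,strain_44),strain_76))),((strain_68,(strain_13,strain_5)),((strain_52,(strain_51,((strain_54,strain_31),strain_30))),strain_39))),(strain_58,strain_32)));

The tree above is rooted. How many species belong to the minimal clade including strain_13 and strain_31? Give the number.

9

The MRCA of strain_13 and strain_31 is the node subtending ((strain_68,(strain_13,strain_5)),((strain_52,(strain_51,((strain_54,strain_31),strain_30))),strain_39)).
That clade contains 9 terminal taxa: strain_13, strain_30, strain_31, strain_39, strain_5, strain_51, strain_52, strain_54, strain_68.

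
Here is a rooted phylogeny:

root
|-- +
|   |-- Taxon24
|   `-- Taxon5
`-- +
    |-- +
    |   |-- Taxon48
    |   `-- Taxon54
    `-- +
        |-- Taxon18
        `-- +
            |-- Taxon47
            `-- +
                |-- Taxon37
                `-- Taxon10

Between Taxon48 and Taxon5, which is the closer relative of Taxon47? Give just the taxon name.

Taxon48

The MRCA of Taxon47 and Taxon48 subtends ((Taxon48,Taxon54),(Taxon18,(Taxon47,(Taxon37,Taxon10)))) (6 taxa).
The MRCA of Taxon47 and Taxon5 is the root, subtending the entire tree (8 taxa).
The first is nested inside the second, so Taxon47 shares a more recent common ancestor with Taxon48.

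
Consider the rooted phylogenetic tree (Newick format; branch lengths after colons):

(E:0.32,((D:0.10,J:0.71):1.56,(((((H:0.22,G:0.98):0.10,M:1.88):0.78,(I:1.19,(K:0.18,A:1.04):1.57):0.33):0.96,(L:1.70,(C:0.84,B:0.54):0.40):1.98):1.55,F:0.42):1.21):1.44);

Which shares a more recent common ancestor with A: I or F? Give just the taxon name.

The MRCA of A and I subtends (I,(K,A)) (3 taxa).
The MRCA of A and F subtends (((((H,G),M),(I,(K,A))),(L,(C,B))),F) (10 taxa).
The first is nested inside the second, so A shares a more recent common ancestor with I.

I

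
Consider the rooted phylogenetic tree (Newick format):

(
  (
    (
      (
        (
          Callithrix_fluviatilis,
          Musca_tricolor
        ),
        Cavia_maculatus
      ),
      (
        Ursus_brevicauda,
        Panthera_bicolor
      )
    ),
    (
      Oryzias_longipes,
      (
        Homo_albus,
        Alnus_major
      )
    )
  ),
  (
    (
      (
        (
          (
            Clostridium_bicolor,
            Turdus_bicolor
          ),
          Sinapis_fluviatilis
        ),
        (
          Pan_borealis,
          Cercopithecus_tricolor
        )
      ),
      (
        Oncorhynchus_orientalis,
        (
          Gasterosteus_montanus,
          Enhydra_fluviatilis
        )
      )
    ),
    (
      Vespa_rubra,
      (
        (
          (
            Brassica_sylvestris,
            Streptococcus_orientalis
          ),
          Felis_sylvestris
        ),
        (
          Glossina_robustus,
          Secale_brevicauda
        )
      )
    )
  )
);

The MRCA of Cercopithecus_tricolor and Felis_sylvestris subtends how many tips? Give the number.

The MRCA of Cercopithecus_tricolor and Felis_sylvestris is the node subtending (((((Clostridium_bicolor,Turdus_bicolor),Sinapis_fluviatilis),(Pan_borealis,Cercopithecus_tricolor)),(Oncorhynchus_orientalis,(Gasterosteus_montanus,Enhydra_fluviatilis))),(Vespa_rubra,(((Brassica_sylvestris,Streptococcus_orientalis),Felis_sylvestris),(Glossina_robustus,Secale_brevicauda)))).
That clade contains 14 terminal taxa: Brassica_sylvestris, Cercopithecus_tricolor, Clostridium_bicolor, Enhydra_fluviatilis, Felis_sylvestris, Gasterosteus_montanus, Glossina_robustus, Oncorhynchus_orientalis, Pan_borealis, Secale_brevicauda, Sinapis_fluviatilis, Streptococcus_orientalis, Turdus_bicolor, Vespa_rubra.

14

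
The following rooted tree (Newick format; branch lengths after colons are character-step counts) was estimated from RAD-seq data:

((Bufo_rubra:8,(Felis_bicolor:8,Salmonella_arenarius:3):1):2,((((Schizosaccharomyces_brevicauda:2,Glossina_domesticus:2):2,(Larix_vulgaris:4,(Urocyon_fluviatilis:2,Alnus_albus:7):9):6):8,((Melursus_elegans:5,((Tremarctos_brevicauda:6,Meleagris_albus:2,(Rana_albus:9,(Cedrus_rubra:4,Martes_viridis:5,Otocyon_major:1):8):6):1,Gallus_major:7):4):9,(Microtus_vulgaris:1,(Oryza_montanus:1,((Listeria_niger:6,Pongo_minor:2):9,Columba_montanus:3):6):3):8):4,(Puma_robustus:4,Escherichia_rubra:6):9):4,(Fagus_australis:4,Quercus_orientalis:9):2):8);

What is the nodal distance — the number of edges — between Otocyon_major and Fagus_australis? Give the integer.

10

The MRCA of Otocyon_major and Fagus_australis is the node subtending ((((Schizosaccharomyces_brevicauda,Glossina_domesticus),(Larix_vulgaris,(Urocyon_fluviatilis,Alnus_albus))),((Melursus_elegans,((Tremarctos_brevicauda,Meleagris_albus,(Rana_albus,(Cedrus_rubra,Martes_viridis,Otocyon_major))),Gallus_major)),(Microtus_vulgaris,(Oryza_montanus,((Listeria_niger,Pongo_minor),Columba_montanus)))),(Puma_robustus,Escherichia_rubra)),(Fagus_australis,Quercus_orientalis)).
From Otocyon_major up to that node: 8 branches. From Fagus_australis up to the same node: 2 branches. Total: 8 + 2 = 10.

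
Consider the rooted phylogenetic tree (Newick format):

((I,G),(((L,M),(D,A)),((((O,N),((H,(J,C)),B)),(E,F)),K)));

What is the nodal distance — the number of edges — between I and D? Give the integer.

6

The MRCA of I and D is the root of the tree.
From I up to that node: 2 branches. From D up to the same node: 4 branches. Total: 2 + 4 = 6.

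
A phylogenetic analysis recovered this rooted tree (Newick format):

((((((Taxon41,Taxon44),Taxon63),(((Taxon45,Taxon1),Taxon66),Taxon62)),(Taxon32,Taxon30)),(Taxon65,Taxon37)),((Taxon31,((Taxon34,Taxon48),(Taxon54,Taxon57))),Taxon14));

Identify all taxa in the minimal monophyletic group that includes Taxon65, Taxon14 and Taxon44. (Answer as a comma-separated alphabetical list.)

Tracing Taxon65: it sits inside (Taxon65,Taxon37).
Tracing Taxon14: it sits inside ((Taxon31,((Taxon34,Taxon48),(Taxon54,Taxon57))),Taxon14).
Tracing Taxon44: it sits inside (Taxon41,Taxon44).
The smallest clade enclosing all 3 is the whole tree (their MRCA is the root), so the answer is all 17 tips in alphabetical order.

Taxon1, Taxon14, Taxon30, Taxon31, Taxon32, Taxon34, Taxon37, Taxon41, Taxon44, Taxon45, Taxon48, Taxon54, Taxon57, Taxon62, Taxon63, Taxon65, Taxon66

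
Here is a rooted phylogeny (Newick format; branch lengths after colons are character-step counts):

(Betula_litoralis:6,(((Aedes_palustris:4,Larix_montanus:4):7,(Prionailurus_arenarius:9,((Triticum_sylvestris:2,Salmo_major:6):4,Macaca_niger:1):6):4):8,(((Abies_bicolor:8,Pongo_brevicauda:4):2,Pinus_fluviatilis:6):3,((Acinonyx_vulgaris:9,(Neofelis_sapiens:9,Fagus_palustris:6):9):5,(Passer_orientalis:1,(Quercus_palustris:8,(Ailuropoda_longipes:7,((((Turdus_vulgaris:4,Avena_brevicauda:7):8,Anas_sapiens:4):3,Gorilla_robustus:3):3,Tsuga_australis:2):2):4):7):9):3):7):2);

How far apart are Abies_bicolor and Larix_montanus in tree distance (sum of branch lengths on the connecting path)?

39

The path runs Abies_bicolor → … → MRCA → … → Larix_montanus; the MRCA is the node subtending (((Aedes_palustris,Larix_montanus),(Prionailurus_arenarius,((Triticum_sylvestris,Salmo_major),Macaca_niger))),(((Abies_bicolor,Pongo_brevicauda),Pinus_fluviatilis),((Acinonyx_vulgaris,(Neofelis_sapiens,Fagus_palustris)),(Passer_orientalis,(Quercus_palustris,(Ailuropoda_longipes,((((Turdus_vulgaris,Avena_brevicauda),Anas_sapiens),Gorilla_robustus),Tsuga_australis))))))).
Branch lengths along that path: 8 + 2 + 3 + 7 + 8 + 7 + 4 = 39.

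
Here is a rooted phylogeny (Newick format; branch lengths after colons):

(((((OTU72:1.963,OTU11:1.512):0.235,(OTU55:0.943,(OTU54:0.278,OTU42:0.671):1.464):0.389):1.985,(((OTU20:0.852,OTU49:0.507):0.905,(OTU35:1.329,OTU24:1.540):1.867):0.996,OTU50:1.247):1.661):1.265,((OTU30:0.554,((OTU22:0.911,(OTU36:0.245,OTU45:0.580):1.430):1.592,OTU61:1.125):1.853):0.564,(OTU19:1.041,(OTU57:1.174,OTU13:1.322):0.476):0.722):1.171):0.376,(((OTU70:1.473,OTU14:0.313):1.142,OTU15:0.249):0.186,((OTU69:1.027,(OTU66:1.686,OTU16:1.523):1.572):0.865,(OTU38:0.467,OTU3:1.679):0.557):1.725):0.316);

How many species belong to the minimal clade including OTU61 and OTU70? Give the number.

26

The MRCA of OTU61 and OTU70 is the root, so the clade is the entire tree.
That clade contains 26 terminal taxa: OTU11, OTU13, OTU14, OTU15, OTU16, OTU19, OTU20, OTU22, OTU24, OTU3, OTU30, OTU35, OTU36, OTU38, OTU42, OTU45, OTU49, OTU50, OTU54, OTU55, OTU57, OTU61, OTU66, OTU69, OTU70, OTU72.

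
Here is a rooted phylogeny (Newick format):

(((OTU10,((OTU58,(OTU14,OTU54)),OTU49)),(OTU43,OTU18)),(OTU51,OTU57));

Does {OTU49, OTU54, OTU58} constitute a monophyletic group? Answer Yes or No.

The MRCA of the listed taxa subtends ((OTU58,(OTU14,OTU54)),OTU49).
That clade also contains OTU14, which is not in the proposed group, so the group is not monophyletic.

No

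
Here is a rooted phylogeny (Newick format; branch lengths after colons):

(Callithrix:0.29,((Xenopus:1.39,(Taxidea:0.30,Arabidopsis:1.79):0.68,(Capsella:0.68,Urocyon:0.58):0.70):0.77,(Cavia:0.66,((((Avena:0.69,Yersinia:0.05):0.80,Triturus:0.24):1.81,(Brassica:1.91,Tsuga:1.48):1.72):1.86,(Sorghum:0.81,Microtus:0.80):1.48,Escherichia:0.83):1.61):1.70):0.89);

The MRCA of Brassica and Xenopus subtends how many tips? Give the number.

The MRCA of Brassica and Xenopus is the node subtending ((Xenopus,(Taxidea,Arabidopsis),(Capsella,Urocyon)),(Cavia,((((Avena,Yersinia),Triturus),(Brassica,Tsuga)),(Sorghum,Microtus),Escherichia))).
That clade contains 14 terminal taxa: Arabidopsis, Avena, Brassica, Capsella, Cavia, Escherichia, Microtus, Sorghum, Taxidea, Triturus, Tsuga, Urocyon, Xenopus, Yersinia.

14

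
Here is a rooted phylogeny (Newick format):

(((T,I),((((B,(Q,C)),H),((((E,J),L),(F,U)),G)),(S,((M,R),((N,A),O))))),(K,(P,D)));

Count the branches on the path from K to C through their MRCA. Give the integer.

9

The MRCA of K and C is the root of the tree.
From K up to that node: 2 branches. From C up to the same node: 7 branches. Total: 2 + 7 = 9.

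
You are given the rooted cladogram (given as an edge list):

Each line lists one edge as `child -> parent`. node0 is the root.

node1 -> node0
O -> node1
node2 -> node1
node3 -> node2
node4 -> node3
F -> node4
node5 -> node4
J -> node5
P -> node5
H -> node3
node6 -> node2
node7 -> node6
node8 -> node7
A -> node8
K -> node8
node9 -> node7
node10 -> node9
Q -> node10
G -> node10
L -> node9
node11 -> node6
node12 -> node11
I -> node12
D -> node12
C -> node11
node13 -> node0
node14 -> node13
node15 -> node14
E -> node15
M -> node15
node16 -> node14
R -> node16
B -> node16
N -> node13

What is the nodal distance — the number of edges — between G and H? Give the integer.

The MRCA of G and H is the node subtending (((F,(J,P)),H),(((A,K),((Q,G),L)),((I,D),C))).
From G up to that node: 5 branches. From H up to the same node: 2 branches. Total: 5 + 2 = 7.

7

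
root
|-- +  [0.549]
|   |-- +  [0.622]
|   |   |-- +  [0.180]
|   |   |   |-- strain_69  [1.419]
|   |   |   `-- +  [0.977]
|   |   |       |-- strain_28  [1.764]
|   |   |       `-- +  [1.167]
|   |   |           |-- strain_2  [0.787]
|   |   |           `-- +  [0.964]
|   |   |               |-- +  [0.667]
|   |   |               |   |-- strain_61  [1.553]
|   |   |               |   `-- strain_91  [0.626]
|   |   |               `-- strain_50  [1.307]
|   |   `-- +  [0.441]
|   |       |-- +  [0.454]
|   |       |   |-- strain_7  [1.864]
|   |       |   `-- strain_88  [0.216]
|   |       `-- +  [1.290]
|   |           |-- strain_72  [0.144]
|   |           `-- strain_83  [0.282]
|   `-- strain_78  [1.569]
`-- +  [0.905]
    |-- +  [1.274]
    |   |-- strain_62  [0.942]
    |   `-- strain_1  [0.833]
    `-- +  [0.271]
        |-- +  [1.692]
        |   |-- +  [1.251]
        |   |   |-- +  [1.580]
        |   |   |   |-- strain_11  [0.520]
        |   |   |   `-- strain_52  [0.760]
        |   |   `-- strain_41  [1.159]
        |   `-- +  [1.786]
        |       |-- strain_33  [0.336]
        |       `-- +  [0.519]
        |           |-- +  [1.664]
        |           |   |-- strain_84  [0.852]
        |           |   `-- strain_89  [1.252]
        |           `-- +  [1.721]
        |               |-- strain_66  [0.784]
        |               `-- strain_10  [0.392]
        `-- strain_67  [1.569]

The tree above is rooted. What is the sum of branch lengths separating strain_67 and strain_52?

The path runs strain_67 → … → MRCA → … → strain_52; the MRCA is the node subtending ((((strain_11,strain_52),strain_41),(strain_33,((strain_84,strain_89),(strain_66,strain_10)))),strain_67).
Branch lengths along that path: 1.569 + 1.692 + 1.251 + 1.580 + 0.760 = 6.852.

6.852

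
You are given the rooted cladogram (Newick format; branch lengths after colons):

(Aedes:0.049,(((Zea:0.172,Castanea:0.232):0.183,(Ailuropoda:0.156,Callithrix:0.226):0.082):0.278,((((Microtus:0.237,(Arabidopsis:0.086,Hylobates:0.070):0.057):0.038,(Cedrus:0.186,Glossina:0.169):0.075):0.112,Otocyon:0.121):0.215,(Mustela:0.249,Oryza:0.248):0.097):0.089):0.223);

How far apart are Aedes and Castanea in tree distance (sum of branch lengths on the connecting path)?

0.965

The path runs Aedes → … → MRCA → … → Castanea; the MRCA is the root of the tree.
Branch lengths along that path: 0.049 + 0.223 + 0.278 + 0.183 + 0.232 = 0.965.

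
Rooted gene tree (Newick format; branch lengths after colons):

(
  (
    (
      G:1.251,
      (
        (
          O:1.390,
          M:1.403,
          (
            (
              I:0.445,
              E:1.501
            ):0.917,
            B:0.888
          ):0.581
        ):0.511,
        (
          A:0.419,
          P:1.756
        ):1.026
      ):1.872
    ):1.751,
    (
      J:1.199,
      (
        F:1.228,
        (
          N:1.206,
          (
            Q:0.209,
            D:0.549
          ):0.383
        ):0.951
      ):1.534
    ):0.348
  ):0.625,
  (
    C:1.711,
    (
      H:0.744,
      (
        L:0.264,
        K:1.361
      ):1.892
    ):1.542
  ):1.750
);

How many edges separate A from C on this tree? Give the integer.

The MRCA of A and C is the root of the tree.
From A up to that node: 5 branches. From C up to the same node: 2 branches. Total: 5 + 2 = 7.

7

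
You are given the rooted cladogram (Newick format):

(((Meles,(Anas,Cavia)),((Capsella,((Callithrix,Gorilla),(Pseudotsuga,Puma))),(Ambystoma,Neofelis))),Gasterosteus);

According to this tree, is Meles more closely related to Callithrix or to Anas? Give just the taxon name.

The MRCA of Meles and Anas subtends (Meles,(Anas,Cavia)) (3 taxa).
The MRCA of Meles and Callithrix subtends ((Meles,(Anas,Cavia)),((Capsella,((Callithrix,Gorilla),(Pseudotsuga,Puma))),(Ambystoma,Neofelis))) (10 taxa).
The first is nested inside the second, so Meles shares a more recent common ancestor with Anas.

Anas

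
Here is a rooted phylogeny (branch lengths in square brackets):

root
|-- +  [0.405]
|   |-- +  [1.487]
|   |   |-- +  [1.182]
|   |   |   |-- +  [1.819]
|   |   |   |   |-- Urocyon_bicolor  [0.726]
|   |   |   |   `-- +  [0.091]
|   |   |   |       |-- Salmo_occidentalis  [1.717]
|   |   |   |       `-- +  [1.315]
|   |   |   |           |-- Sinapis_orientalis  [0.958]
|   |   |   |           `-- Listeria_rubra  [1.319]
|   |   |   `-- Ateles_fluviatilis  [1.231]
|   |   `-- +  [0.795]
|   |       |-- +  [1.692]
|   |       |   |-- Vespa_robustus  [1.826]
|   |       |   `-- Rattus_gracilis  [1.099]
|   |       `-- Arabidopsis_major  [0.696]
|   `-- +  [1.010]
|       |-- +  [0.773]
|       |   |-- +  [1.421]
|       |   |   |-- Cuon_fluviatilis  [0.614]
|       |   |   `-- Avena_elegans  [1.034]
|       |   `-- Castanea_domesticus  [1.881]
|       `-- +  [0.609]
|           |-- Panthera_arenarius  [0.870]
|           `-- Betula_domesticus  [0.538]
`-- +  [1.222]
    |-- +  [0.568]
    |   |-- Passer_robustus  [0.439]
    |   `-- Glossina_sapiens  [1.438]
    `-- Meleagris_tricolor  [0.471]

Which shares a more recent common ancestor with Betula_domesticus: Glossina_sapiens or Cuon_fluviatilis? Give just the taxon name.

Cuon_fluviatilis

The MRCA of Betula_domesticus and Cuon_fluviatilis subtends (((Cuon_fluviatilis,Avena_elegans),Castanea_domesticus),(Panthera_arenarius,Betula_domesticus)) (5 taxa).
The MRCA of Betula_domesticus and Glossina_sapiens is the root, subtending the entire tree (16 taxa).
The first is nested inside the second, so Betula_domesticus shares a more recent common ancestor with Cuon_fluviatilis.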